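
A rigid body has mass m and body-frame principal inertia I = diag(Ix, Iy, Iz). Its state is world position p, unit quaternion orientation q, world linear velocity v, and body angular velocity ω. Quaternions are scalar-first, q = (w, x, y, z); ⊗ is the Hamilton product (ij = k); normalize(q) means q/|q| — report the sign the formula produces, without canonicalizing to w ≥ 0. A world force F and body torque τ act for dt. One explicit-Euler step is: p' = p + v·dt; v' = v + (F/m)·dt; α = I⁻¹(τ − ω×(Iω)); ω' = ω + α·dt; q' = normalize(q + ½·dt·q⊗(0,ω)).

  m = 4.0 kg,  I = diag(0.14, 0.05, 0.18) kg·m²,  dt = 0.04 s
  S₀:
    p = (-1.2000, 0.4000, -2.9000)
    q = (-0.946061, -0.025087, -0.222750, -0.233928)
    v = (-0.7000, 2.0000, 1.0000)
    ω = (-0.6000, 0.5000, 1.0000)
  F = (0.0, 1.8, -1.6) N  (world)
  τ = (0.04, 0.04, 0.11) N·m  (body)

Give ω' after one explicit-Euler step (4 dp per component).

ω' = (-0.6071, 0.5128, 1.0184)

precession coupling ω×(Iω) = (0.0650, 0.0240, 0.0270)
(τ − ω×Iω)/I = (-0.1786, 0.3200, 0.4611)
ω' = ω + α·dt = (-0.6071, 0.5128, 1.0184)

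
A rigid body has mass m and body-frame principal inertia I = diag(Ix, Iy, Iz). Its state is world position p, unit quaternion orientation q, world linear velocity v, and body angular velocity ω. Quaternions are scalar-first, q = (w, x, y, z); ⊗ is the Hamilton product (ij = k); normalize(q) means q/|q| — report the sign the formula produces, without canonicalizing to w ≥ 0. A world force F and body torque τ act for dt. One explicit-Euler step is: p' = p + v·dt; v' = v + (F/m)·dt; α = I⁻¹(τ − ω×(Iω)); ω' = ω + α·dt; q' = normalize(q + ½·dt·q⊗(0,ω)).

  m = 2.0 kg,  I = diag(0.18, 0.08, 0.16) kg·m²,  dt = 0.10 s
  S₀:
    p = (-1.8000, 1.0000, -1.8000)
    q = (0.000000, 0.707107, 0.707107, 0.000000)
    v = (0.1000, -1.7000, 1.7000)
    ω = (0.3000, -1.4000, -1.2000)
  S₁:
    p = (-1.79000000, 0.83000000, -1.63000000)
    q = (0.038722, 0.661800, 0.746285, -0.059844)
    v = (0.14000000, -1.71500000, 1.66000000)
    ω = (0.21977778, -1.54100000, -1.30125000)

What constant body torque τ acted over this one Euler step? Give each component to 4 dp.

rate change Δω = (-0.08022222, -0.14100000, -0.10125000)
precession coupling = (0.1344, -0.0072, 0.0420)
I·α + gyro = (-0.0100, -0.1200, -0.1200)

τ = (-0.0100, -0.1200, -0.1200)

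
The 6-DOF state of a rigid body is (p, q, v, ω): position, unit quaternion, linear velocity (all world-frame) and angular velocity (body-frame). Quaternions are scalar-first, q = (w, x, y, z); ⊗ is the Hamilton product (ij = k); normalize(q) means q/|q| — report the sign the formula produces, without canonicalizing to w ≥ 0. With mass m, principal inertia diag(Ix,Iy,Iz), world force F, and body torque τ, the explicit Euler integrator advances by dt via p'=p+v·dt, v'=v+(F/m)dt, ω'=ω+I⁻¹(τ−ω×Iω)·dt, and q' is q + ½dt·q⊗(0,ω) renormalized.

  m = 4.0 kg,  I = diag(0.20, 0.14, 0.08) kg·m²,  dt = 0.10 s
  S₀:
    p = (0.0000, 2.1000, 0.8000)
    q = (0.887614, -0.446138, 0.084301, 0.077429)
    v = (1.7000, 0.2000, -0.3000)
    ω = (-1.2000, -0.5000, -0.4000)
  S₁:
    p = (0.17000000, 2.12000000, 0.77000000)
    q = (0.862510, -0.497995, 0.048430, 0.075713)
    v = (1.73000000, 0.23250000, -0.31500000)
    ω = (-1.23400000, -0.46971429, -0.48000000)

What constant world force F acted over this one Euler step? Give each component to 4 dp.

velocity change Δv = (0.03000000, 0.03250000, -0.01500000)
m·(v₁−v₀)/dt = (1.2000, 1.3000, -0.6000)

F = (1.2000, 1.3000, -0.6000)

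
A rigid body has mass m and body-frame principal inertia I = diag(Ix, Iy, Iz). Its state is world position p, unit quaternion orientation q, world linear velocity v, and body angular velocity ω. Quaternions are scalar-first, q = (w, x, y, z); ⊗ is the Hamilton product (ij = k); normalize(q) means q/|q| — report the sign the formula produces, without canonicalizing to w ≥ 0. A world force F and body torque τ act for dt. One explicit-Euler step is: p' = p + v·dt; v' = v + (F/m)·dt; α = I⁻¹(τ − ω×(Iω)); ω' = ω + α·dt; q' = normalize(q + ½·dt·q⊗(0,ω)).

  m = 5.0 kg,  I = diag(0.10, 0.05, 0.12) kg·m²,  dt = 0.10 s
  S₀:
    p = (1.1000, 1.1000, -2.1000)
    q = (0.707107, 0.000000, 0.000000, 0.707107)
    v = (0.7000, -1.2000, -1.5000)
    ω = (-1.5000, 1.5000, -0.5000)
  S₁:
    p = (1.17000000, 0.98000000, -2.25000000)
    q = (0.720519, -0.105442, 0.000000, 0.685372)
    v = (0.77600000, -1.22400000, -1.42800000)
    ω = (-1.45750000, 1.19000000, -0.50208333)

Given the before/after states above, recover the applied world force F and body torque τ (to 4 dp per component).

Δv = v₁−v₀ = (0.07600000, -0.02400000, 0.07200000)
m·(v₁−v₀)/dt = (3.8000, -1.2000, 3.6000)
ω₁ − ω₀ = (0.04250000, -0.31000000, -0.00208333)
gyro term ω₀×Iω₀ = (-0.0525, -0.0150, 0.1125)
I·α + gyro = (-0.0100, -0.1700, 0.1100)

F = (3.8000, -1.2000, 3.6000)
τ = (-0.0100, -0.1700, 0.1100)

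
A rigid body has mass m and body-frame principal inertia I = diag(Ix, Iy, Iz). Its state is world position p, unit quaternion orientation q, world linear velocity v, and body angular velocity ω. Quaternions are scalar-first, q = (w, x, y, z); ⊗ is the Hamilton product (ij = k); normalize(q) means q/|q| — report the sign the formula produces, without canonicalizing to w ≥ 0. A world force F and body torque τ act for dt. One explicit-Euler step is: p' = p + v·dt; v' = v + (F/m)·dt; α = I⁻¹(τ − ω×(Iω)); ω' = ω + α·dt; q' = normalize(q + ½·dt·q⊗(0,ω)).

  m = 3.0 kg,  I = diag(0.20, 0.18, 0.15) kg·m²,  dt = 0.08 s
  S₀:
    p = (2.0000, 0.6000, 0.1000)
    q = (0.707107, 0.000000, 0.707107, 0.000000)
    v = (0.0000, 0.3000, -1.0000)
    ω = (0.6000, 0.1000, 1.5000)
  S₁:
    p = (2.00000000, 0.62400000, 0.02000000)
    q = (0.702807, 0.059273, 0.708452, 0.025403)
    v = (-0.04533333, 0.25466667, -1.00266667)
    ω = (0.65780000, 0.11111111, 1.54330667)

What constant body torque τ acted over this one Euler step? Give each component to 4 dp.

Δω = ω₁−ω₀ = (0.05780000, 0.01111111, 0.04330667)
ω₀×(Iω₀) = (-0.0045, 0.0450, -0.0012)
applied torque τ = (0.1400, 0.0700, 0.0800)

τ = (0.1400, 0.0700, 0.0800)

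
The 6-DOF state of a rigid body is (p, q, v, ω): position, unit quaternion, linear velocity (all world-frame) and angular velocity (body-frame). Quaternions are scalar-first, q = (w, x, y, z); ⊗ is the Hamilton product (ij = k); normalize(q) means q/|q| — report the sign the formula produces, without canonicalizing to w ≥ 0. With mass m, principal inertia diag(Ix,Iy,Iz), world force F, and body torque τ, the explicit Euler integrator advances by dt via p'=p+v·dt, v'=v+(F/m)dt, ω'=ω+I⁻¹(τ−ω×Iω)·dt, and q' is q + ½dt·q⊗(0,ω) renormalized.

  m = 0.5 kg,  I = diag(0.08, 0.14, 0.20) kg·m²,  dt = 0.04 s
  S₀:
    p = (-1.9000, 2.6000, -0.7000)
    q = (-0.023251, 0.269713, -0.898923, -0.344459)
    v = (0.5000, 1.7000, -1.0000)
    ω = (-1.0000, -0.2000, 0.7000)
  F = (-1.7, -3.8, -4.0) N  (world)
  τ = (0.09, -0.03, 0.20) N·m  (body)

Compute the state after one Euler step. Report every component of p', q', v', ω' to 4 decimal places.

p' = (-1.8800, 2.6680, -0.7400)
q' = (-0.0166, 0.2561, -0.8954, -0.3637)
v' = (0.3640, 1.3960, -1.3200)
ω' = (-0.9508, -0.2326, 0.7376)

gyro term ω×Iω = (-0.0084, 0.0840, 0.0120)
(τ − ω×Iω)/I = (1.2300, -0.8143, 0.9400)
ω' = ω + α·dt = (-0.9508, -0.2326, 0.7376)
2q̇ = q⊗(0,ω) = (0.3310497, -0.6748869, 0.1603101, -0.9691413)
q + ½dt·q⊗(0,ω), renormalized = (-0.0166, 0.2561, -0.8954, -0.3637)
linear accel F/m = (-3.4000, -7.6000, -8.0000)
new position p' = (-1.8800, 2.6680, -0.7400)
v' = v + a·dt = (0.3640, 1.3960, -1.3200)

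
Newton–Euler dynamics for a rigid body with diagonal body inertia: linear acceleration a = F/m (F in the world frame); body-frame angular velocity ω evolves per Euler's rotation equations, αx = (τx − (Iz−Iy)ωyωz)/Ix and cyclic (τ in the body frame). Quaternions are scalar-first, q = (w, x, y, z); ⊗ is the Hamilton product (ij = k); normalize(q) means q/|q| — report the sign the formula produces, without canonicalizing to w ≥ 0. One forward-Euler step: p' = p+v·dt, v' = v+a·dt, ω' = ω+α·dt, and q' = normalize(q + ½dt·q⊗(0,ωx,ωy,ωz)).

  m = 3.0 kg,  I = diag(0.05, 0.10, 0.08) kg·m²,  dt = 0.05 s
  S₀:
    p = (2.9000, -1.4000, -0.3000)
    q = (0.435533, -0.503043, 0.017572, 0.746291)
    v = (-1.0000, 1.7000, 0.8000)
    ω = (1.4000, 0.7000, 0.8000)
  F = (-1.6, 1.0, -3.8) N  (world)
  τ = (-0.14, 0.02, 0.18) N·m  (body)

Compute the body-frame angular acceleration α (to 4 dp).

ω×(Iω) gyroscopic = (-0.0112, -0.0336, 0.0490)
α = I⁻¹(τ − ω×Iω) = (-2.5760, 0.5360, 1.6375)

α = (-2.5760, 0.5360, 1.6375)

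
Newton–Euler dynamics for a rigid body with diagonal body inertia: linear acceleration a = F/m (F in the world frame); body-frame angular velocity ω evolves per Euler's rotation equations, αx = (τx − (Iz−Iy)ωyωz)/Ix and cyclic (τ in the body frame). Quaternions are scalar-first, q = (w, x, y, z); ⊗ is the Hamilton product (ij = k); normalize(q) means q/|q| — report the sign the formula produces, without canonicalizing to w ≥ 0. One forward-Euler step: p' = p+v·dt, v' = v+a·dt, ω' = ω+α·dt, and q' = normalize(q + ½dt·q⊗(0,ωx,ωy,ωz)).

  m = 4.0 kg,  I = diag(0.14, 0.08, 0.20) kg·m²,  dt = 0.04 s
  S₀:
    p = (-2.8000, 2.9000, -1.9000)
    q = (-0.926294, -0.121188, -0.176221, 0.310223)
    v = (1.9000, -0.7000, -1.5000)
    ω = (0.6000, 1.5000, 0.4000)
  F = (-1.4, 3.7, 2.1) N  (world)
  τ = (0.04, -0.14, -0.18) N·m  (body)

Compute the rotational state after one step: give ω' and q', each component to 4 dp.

precession coupling ω×(Iω) = (0.0720, -0.0144, -0.0540)
(τ − ω×Iω)/I = (-0.2286, -1.5700, -0.6300)
new body rate ω' = (0.5909, 1.4372, 0.3748)
2q̇ = q⊗(0,ω) = (0.2129551, -1.0915993, -1.1548320, -0.4465670)
updated quaternion q' = (-0.9215, -0.1429, -0.1992, 0.3011)

ω' = (0.5909, 1.4372, 0.3748)
q' = (-0.9215, -0.1429, -0.1992, 0.3011)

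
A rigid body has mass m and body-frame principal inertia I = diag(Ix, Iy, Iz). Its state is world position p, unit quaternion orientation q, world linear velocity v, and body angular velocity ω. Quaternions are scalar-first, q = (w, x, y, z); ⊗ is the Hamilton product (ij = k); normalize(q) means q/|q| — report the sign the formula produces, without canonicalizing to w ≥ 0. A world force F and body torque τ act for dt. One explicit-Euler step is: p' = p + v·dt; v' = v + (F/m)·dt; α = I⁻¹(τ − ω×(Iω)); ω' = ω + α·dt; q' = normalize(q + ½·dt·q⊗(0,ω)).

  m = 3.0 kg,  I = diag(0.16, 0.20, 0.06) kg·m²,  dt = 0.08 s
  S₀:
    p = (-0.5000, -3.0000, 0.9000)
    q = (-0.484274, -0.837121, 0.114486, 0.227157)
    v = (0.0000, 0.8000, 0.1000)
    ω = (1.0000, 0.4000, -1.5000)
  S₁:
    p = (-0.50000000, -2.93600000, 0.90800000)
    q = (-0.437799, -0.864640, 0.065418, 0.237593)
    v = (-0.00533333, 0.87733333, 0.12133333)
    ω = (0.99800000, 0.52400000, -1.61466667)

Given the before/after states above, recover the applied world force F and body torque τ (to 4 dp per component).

F = (-0.2000, 2.9000, 0.8000)
τ = (0.0800, 0.1600, -0.0700)

v₁ − v₀ = (-0.00533333, 0.07733333, 0.02133333)
m·(v₁−v₀)/dt = (-0.2000, 2.9000, 0.8000)
rate change Δω = (-0.00200000, 0.12400000, -0.11466667)
I·α + gyro = (0.0800, 0.1600, -0.0700)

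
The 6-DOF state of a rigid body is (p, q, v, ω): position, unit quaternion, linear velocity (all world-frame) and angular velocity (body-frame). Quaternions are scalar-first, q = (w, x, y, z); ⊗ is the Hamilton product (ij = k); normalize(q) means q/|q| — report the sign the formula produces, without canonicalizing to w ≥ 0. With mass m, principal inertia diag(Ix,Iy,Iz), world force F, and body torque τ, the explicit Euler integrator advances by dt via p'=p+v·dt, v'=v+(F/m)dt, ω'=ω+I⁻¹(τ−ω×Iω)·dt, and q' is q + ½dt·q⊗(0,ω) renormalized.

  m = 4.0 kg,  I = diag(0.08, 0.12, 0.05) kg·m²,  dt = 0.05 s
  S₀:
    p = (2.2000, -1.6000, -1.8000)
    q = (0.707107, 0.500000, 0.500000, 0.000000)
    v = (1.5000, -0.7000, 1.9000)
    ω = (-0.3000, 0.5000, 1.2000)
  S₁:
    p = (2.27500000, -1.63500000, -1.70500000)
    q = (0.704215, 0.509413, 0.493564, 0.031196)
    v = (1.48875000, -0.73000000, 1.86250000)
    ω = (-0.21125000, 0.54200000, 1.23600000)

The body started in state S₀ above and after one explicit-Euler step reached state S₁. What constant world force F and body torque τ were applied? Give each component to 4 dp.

Δω = ω₁−ω₀ = (0.08875000, 0.04200000, 0.03600000)
ω₀×(Iω₀) = (-0.0420, -0.0108, -0.0060)
I·α + gyro = (0.1000, 0.0900, 0.0300)
v₁ − v₀ = (-0.01125000, -0.03000000, -0.03750000)
m·(v₁−v₀)/dt = (-0.9000, -2.4000, -3.0000)

F = (-0.9000, -2.4000, -3.0000)
τ = (0.1000, 0.0900, 0.0300)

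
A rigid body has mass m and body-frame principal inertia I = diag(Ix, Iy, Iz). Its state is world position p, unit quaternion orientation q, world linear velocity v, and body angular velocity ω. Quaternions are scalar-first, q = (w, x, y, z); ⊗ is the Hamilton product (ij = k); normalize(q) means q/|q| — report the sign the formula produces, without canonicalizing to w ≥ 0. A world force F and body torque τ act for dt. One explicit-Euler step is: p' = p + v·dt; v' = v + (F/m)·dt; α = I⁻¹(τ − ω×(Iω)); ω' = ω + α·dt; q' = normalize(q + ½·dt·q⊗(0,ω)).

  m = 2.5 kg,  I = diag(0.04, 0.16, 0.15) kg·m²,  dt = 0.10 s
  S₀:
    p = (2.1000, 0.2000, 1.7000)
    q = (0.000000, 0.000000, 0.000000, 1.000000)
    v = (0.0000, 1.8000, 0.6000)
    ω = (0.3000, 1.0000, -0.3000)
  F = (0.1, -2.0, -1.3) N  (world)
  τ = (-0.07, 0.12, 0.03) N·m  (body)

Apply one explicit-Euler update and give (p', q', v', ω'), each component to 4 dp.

precession coupling ω×(Iω) = (0.0030, 0.0099, 0.0360)
α = I⁻¹(τ − ω×Iω) = (-1.8250, 0.6881, -0.0400)
new body rate ω' = (0.1175, 1.0688, -0.3040)
q⊗(0,ω) = (0.3000000, -1.0000000, 0.3000000, 0.0000000)
updated quaternion q' = (0.0150, -0.0499, 0.0150, 0.9985)
linear accel F/m = (0.0400, -0.8000, -0.5200)
new position p' = (2.1000, 0.3800, 1.7600)
v' = v + a·dt = (0.0040, 1.7200, 0.5480)

p' = (2.1000, 0.3800, 1.7600)
q' = (0.0150, -0.0499, 0.0150, 0.9985)
v' = (0.0040, 1.7200, 0.5480)
ω' = (0.1175, 1.0688, -0.3040)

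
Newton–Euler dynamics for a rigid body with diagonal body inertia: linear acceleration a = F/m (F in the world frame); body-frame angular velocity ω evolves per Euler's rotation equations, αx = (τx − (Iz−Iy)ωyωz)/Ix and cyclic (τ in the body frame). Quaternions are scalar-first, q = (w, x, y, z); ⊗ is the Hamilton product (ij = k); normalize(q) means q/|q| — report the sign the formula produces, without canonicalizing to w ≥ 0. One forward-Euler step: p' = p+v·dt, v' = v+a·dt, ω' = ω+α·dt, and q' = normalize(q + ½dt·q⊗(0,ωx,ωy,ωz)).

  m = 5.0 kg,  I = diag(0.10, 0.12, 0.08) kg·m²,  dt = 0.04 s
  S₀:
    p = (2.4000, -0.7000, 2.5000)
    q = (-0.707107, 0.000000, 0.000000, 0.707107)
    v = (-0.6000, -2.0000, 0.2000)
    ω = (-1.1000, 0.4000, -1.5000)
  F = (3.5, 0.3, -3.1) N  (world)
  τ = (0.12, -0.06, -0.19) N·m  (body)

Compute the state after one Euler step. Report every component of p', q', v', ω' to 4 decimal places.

p' = (2.3760, -0.7800, 2.5080)
q' = (-0.6854, 0.0099, -0.0212, 0.7278)
v' = (-0.5720, -1.9976, 0.1752)
ω' = (-1.0616, 0.3690, -1.5906)

gyro term ω×Iω = (0.0240, 0.0330, -0.0088)
angular accel α = (0.9600, -0.7750, -2.2650)
ω + α·dt = (-1.0616, 0.3690, -1.5906)
2q̇ = q⊗(0,ω) = (1.0606605, 0.4949749, -1.0606605, 1.0606605)
q + ½dt·q⊗(0,ω), renormalized = (-0.6854, 0.0099, -0.0212, 0.7278)
p' = p + v·dt = (2.3760, -0.7800, 2.5080)
v + (F/m)dt = (-0.5720, -1.9976, 0.1752)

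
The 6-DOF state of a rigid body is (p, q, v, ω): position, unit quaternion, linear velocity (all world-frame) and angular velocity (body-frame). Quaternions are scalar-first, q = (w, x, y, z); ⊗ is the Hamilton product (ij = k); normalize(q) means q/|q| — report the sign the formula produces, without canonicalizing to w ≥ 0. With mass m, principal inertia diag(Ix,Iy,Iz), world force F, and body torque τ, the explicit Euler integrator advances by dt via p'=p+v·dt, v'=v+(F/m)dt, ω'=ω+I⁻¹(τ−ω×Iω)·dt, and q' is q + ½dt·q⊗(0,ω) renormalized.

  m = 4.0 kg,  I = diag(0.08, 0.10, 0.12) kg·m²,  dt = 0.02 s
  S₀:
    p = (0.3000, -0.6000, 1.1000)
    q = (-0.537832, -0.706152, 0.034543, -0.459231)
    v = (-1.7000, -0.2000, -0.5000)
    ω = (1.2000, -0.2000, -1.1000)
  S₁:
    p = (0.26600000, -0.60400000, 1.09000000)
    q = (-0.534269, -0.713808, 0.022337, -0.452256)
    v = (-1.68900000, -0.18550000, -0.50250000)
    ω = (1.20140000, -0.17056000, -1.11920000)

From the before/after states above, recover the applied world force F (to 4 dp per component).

F = (2.2000, 2.9000, -0.5000)

velocity change Δv = (0.01100000, 0.01450000, -0.00250000)
m·(v₁−v₀)/dt = (2.2000, 2.9000, -0.5000)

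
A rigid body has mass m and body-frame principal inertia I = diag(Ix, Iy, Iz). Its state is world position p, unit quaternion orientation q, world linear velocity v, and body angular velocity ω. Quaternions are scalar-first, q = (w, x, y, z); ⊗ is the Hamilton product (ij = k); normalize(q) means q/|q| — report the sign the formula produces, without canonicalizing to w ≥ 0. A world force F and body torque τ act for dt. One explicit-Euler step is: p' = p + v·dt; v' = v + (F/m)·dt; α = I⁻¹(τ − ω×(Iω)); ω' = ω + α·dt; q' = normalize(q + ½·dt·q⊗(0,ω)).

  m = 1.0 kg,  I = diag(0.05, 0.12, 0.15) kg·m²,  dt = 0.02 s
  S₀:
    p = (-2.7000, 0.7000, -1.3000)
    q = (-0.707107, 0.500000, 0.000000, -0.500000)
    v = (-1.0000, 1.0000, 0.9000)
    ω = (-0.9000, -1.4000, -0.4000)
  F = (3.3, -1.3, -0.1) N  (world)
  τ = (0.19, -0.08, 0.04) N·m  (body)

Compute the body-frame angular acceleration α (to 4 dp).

gyro term ω×Iω = (0.0168, -0.0360, 0.0882)
α = I⁻¹(τ − ω×Iω) = (3.4640, -0.3667, -0.3213)

α = (3.4640, -0.3667, -0.3213)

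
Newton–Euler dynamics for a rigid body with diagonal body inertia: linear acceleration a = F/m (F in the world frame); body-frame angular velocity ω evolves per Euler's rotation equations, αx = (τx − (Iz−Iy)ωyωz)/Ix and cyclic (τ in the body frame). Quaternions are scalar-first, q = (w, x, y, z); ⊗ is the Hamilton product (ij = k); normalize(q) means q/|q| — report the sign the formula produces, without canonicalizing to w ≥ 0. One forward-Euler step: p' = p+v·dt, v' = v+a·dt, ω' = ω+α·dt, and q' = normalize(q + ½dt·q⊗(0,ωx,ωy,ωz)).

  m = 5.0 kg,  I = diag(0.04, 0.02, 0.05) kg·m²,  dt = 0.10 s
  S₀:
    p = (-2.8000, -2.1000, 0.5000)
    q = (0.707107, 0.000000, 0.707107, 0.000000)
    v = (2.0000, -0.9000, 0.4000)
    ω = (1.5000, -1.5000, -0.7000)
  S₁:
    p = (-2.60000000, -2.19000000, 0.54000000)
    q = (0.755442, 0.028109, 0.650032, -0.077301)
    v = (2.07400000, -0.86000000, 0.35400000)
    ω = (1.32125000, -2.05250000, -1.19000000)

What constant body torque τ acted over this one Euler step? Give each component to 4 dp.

τ = (-0.0400, -0.1000, -0.2000)

Δω = ω₁−ω₀ = (-0.17875000, -0.55250000, -0.49000000)
τ = I·(Δω/dt) + ω₀×(Iω₀) = (-0.0400, -0.1000, -0.2000)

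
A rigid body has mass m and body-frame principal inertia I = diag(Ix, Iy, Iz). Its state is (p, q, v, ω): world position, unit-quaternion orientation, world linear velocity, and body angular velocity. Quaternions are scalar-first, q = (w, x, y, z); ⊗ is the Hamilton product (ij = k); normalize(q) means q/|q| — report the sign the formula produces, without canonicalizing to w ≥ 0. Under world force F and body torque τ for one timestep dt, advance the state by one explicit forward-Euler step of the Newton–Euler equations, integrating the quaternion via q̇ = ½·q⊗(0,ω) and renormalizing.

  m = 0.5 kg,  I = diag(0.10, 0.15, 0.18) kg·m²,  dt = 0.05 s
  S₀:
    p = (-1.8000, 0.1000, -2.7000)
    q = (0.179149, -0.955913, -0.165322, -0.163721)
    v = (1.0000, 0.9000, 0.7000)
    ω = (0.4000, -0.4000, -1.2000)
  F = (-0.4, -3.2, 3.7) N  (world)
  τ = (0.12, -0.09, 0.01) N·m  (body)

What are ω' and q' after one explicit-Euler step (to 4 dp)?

precession coupling ω×(Iω) = (0.0144, 0.0384, -0.0080)
(τ − ω×Iω)/I = (1.0560, -0.8560, 0.1000)
ω + α·dt = (0.4528, -0.4428, -1.1950)
q⊗(0,ω) = (0.1197712, 0.2045576, -1.2842436, 0.2335152)
q + ½dt·q⊗(0,ω), renormalized = (0.1820, -0.9503, -0.1973, -0.1578)

ω' = (0.4528, -0.4428, -1.1950)
q' = (0.1820, -0.9503, -0.1973, -0.1578)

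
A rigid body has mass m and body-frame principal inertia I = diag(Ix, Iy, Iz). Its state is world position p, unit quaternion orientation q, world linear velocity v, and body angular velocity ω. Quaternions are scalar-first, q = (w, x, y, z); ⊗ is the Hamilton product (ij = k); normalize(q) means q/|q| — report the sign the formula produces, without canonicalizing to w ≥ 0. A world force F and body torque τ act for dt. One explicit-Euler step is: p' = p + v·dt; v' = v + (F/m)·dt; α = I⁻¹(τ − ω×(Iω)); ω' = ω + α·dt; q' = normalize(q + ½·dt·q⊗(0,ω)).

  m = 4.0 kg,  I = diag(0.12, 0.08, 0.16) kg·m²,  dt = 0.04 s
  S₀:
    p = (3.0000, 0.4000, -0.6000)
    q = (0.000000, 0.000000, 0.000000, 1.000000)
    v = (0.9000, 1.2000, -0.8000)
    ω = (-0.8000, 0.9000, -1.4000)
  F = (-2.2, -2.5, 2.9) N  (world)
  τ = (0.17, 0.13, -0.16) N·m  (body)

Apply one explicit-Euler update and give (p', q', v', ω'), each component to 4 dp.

p' = (3.0360, 0.4480, -0.6320)
q' = (0.0280, -0.0180, -0.0160, 0.9993)
v' = (0.8780, 1.1750, -0.7710)
ω' = (-0.7097, 0.9874, -1.4472)

p + v·dt = (3.0360, 0.4480, -0.6320)
v + (F/m)dt = (0.8780, 1.1750, -0.7710)
angular accel α = (2.2567, 2.1850, -1.1800)
new body rate ω' = (-0.7097, 0.9874, -1.4472)
Hamilton product q⊗(0,ω) = (1.4000000, -0.9000000, -0.8000000, 0.0000000)
q + ½dt·q⊗(0,ω), renormalized = (0.0280, -0.0180, -0.0160, 0.9993)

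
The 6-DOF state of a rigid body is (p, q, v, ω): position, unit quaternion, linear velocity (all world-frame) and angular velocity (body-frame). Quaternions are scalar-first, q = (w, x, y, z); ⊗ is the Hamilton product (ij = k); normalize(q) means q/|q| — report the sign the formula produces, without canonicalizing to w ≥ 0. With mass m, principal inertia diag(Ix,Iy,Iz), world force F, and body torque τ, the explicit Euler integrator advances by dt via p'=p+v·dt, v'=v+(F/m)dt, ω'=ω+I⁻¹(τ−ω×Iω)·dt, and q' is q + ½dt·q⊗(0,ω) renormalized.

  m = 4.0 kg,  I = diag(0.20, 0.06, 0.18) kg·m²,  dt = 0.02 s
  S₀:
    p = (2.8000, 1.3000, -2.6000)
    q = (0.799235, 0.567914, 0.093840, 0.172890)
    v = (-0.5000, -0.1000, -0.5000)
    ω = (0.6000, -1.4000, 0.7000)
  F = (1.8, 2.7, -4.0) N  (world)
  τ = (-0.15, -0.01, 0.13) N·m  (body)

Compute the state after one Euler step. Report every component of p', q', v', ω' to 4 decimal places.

angular accel α = (-0.1620, -0.3067, 0.0689)
ω + α·dt = (0.5968, -1.4061, 0.7014)
q⊗(0,ω) = (-0.3303954, 0.7872750, -1.4127348, -0.2919191)
q' = normalize(q + ½dt·q⊗(0,ω)) = (0.7958, 0.5757, 0.0797, 0.1699)
a = F/m = (0.4500, 0.6750, -1.0000)
new position p' = (2.7900, 1.2980, -2.6100)
v + (F/m)dt = (-0.4910, -0.0865, -0.5200)

p' = (2.7900, 1.2980, -2.6100)
q' = (0.7958, 0.5757, 0.0797, 0.1699)
v' = (-0.4910, -0.0865, -0.5200)
ω' = (0.5968, -1.4061, 0.7014)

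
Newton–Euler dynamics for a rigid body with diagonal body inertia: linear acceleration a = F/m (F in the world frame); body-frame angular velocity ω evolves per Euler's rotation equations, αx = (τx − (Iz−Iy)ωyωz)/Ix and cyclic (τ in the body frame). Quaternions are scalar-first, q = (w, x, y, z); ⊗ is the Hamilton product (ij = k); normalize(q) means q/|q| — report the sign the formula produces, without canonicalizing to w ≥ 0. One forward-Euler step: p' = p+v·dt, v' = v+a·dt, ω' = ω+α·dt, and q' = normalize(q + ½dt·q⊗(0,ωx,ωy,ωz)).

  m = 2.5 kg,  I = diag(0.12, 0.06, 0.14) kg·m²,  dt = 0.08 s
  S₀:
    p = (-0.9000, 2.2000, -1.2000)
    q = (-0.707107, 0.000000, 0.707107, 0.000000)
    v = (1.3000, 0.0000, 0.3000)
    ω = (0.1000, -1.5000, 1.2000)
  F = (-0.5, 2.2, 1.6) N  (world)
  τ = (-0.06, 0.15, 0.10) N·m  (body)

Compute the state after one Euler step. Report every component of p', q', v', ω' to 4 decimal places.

p' = (-0.7960, 2.2000, -1.1760)
q' = (-0.6627, 0.0310, 0.7473, -0.0367)
v' = (1.2840, 0.0704, 0.3512)
ω' = (0.1560, -1.2968, 1.2520)

p + v·dt = (-0.7960, 2.2000, -1.1760)
v + (F/m)dt = (1.2840, 0.0704, 0.3512)
(τ − ω×Iω)/I = (0.7000, 2.5400, 0.6500)
ω' = ω + α·dt = (0.1560, -1.2968, 1.2520)
q⊗(0,ω) = (1.0606605, 0.7778177, 1.0606605, -0.9192391)
updated quaternion q' = (-0.6627, 0.0310, 0.7473, -0.0367)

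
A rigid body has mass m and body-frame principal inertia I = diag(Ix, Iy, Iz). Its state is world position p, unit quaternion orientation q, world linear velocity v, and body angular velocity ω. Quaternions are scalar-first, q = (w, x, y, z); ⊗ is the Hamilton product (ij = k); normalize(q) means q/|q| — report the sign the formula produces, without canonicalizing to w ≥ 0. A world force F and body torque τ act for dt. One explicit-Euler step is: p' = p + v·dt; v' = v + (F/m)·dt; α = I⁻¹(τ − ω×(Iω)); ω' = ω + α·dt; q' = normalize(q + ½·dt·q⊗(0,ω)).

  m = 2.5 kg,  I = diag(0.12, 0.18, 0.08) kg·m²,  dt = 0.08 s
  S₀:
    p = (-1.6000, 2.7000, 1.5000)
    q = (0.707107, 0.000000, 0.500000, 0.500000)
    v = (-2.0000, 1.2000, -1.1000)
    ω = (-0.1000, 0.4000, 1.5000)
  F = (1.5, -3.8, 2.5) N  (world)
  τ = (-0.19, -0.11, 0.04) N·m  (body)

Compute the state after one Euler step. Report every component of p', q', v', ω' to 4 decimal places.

p' = (-1.7600, 2.7960, 1.4120)
q' = (0.6678, 0.0191, 0.5083, 0.5434)
v' = (-1.9520, 1.0784, -1.0200)
ω' = (-0.1867, 0.3538, 1.5424)

(τ − ω×Iω)/I = (-1.0833, -0.5778, 0.5300)
ω' = ω + α·dt = (-0.1867, 0.3538, 1.5424)
2q̇ = q⊗(0,ω) = (-0.9500000, 0.4792893, 0.2328428, 1.1106605)
q' = normalize(q + ½dt·q⊗(0,ω)) = (0.6678, 0.0191, 0.5083, 0.5434)
p + v·dt = (-1.7600, 2.7960, 1.4120)
v' = v + a·dt = (-1.9520, 1.0784, -1.0200)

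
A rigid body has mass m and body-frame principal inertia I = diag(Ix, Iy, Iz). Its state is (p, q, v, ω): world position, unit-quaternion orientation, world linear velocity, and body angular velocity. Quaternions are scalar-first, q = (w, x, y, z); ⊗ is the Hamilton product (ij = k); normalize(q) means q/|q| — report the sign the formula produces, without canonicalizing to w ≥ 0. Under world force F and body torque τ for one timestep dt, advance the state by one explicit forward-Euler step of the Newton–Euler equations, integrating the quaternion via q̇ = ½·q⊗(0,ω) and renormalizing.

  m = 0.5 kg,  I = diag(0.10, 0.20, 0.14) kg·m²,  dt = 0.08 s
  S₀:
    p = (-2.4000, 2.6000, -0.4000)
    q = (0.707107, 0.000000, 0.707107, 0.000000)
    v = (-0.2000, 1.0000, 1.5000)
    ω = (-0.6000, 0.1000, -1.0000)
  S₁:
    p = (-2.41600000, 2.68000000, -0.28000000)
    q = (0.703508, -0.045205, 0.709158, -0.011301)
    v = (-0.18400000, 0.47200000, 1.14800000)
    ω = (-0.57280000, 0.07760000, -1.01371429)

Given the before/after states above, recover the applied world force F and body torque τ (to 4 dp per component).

F = (0.1000, -3.3000, -2.2000)
τ = (0.0400, -0.0800, -0.0300)

Δω = ω₁−ω₀ = (0.02720000, -0.02240000, -0.01371429)
gyro term ω₀×Iω₀ = (0.0060, -0.0240, -0.0060)
τ = I·(Δω/dt) + ω₀×(Iω₀) = (0.0400, -0.0800, -0.0300)
Δv = v₁−v₀ = (0.01600000, -0.52800000, -0.35200000)
m·(v₁−v₀)/dt = (0.1000, -3.3000, -2.2000)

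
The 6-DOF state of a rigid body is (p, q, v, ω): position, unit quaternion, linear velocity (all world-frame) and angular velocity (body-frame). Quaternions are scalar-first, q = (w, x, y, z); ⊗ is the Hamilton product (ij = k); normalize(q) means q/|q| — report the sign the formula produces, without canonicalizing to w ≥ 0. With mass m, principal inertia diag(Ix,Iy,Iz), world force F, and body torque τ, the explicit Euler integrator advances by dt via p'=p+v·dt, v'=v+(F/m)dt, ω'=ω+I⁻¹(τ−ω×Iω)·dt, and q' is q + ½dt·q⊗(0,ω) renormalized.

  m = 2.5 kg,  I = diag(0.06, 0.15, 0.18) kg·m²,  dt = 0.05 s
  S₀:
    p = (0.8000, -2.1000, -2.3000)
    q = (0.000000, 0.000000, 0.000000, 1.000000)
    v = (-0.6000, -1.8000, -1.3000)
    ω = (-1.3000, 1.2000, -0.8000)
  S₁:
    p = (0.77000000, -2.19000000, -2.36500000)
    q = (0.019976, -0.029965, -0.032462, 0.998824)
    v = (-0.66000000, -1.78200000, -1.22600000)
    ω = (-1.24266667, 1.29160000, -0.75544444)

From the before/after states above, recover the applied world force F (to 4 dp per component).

F = (-3.0000, 0.9000, 3.7000)

v₁ − v₀ = (-0.06000000, 0.01800000, 0.07400000)
m·(v₁−v₀)/dt = (-3.0000, 0.9000, 3.7000)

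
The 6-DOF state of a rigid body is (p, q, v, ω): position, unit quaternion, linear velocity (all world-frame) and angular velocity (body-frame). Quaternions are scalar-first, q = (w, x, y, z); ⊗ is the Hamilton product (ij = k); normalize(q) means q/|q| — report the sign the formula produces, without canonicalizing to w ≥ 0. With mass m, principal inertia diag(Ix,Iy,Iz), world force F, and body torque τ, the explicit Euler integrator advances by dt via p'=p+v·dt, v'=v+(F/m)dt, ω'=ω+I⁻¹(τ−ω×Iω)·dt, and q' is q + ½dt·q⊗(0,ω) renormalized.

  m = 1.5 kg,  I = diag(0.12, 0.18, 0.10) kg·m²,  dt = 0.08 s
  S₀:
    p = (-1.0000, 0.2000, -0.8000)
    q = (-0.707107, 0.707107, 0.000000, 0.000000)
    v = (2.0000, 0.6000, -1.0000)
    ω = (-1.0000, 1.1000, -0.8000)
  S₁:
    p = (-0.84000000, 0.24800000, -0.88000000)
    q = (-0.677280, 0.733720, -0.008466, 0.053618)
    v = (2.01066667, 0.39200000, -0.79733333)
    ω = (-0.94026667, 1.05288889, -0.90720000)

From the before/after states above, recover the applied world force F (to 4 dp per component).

velocity change Δv = (0.01066667, -0.20800000, 0.20266667)
applied force F = (0.2000, -3.9000, 3.8000)

F = (0.2000, -3.9000, 3.8000)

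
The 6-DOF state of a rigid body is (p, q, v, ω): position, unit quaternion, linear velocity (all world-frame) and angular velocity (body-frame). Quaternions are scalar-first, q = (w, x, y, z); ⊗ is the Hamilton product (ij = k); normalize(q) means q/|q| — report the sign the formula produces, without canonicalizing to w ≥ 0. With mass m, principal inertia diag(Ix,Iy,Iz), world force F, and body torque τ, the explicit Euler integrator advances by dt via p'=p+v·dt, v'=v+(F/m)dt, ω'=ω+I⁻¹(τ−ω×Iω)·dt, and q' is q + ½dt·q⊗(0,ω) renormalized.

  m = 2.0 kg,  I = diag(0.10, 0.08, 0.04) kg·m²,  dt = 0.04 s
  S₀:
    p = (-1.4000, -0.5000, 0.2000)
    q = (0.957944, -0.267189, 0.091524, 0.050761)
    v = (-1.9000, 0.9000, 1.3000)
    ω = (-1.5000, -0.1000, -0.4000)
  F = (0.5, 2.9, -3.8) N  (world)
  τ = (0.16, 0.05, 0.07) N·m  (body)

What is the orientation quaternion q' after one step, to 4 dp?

2q̇ = q⊗(0,ω) = (-0.3713267, -1.4684495, -0.2788115, -0.2191727)
q + ½dt·q⊗(0,ω), renormalized = (0.9501, -0.2964, 0.0859, 0.0464)

q' = (0.9501, -0.2964, 0.0859, 0.0464)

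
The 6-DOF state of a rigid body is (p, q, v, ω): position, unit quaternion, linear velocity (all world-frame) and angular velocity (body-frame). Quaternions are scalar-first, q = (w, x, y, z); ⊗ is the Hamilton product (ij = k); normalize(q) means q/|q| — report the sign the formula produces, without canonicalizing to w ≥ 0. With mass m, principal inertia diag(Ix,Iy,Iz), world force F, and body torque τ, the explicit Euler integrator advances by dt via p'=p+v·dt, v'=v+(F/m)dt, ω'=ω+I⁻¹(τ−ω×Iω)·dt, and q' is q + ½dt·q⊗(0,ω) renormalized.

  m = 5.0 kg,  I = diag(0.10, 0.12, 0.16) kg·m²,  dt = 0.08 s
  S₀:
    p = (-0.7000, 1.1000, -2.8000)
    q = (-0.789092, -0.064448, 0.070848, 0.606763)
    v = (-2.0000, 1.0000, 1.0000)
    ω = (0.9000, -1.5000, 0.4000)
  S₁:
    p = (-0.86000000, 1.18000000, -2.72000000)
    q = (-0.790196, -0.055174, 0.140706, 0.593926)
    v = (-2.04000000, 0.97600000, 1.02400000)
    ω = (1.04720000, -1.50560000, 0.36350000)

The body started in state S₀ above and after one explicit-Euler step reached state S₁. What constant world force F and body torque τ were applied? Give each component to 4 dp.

velocity change Δv = (-0.04000000, -0.02400000, 0.02400000)
F = m·Δv/dt = (-2.5000, -1.5000, 1.5000)
rate change Δω = (0.14720000, -0.00560000, -0.03650000)
ω₀×(Iω₀) = (-0.0240, -0.0216, -0.0270)
I·α + gyro = (0.1600, -0.0300, -0.1000)

F = (-2.5000, -1.5000, 1.5000)
τ = (0.1600, -0.0300, -0.1000)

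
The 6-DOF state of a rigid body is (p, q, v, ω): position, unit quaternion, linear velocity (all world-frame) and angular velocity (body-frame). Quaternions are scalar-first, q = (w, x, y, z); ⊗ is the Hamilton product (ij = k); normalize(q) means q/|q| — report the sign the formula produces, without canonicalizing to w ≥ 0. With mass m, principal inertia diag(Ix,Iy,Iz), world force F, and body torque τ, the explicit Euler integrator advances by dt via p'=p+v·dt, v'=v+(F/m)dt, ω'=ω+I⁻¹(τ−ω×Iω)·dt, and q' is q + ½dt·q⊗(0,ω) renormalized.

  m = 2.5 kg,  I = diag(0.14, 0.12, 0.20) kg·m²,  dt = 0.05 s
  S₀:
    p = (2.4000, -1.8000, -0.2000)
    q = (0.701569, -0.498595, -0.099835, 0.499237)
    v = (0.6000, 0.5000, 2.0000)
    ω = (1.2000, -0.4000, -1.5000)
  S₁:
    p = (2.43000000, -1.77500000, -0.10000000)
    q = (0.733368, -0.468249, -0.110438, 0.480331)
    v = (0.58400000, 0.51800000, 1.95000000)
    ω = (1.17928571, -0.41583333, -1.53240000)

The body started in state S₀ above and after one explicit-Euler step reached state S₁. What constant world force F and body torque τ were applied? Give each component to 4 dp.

Δv = v₁−v₀ = (-0.01600000, 0.01800000, -0.05000000)
F = m·Δv/dt = (-0.8000, 0.9000, -2.5000)
rate change Δω = (-0.02071429, -0.01583333, -0.03240000)
gyro term ω₀×Iω₀ = (0.0480, 0.1080, 0.0096)
applied torque τ = (-0.0100, 0.0700, -0.1200)

F = (-0.8000, 0.9000, -2.5000)
τ = (-0.0100, 0.0700, -0.1200)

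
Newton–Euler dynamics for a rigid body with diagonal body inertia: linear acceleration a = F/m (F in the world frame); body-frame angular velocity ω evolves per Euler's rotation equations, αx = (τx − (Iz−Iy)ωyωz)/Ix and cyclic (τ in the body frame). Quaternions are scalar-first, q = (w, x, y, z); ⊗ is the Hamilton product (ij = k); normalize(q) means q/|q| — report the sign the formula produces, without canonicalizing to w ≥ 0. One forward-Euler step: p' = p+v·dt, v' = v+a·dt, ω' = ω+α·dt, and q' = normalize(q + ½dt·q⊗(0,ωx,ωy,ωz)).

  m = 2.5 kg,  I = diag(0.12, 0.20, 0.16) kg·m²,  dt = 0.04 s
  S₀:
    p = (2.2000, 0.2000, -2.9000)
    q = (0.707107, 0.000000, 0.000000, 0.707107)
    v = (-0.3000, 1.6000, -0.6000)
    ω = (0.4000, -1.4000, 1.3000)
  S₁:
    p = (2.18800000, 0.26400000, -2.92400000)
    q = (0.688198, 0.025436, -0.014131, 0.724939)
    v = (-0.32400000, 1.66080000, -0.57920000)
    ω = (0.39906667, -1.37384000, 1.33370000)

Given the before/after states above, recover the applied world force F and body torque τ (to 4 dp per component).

F = (-1.5000, 3.8000, 1.3000)
τ = (0.0700, 0.1100, 0.0900)

rate change Δω = (-0.00093333, 0.02616000, 0.03370000)
I·α + gyro = (0.0700, 0.1100, 0.0900)
Δv = v₁−v₀ = (-0.02400000, 0.06080000, 0.02080000)
m·(v₁−v₀)/dt = (-1.5000, 3.8000, 1.3000)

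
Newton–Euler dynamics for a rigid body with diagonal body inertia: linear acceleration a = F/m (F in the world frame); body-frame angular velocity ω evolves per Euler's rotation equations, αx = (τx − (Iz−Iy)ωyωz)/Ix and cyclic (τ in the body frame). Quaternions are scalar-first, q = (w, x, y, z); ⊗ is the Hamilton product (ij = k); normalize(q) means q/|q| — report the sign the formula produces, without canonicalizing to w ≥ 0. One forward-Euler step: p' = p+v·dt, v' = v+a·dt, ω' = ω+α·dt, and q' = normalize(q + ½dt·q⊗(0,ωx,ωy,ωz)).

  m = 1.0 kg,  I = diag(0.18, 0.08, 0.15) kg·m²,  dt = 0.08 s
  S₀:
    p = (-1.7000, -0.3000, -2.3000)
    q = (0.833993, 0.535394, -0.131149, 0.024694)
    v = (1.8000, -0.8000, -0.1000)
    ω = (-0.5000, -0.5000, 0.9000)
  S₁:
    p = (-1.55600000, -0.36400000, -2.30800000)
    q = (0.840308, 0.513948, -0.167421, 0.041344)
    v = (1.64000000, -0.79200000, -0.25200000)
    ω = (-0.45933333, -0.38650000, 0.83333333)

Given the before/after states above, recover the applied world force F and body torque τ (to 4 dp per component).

F = (-2.0000, 0.1000, -1.9000)
τ = (0.0600, 0.1000, -0.1500)

rate change Δω = (0.04066667, 0.11350000, -0.06666667)
applied torque τ = (0.0600, 0.1000, -0.1500)
v₁ − v₀ = (-0.16000000, 0.00800000, -0.15200000)
m·(v₁−v₀)/dt = (-2.0000, 0.1000, -1.9000)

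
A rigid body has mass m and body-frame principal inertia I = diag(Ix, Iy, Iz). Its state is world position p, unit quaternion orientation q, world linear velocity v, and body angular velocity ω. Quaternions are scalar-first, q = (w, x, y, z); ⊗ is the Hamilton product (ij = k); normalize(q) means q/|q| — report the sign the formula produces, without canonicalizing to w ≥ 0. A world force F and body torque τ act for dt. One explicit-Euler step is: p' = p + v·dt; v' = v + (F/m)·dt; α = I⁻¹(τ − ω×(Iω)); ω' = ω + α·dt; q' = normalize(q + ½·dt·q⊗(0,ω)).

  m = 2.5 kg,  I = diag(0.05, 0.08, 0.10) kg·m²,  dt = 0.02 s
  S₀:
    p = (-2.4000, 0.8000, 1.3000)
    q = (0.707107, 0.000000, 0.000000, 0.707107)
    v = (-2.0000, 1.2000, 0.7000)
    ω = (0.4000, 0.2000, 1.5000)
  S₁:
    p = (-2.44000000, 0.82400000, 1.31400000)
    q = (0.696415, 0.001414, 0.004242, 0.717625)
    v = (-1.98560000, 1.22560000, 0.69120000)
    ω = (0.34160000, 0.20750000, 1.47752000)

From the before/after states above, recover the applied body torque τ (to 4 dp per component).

τ = (-0.1400, 0.0000, -0.1100)

ω₁ − ω₀ = (-0.05840000, 0.00750000, -0.02248000)
ω₀×(Iω₀) = (0.0060, -0.0300, 0.0024)
applied torque τ = (-0.1400, 0.0000, -0.1100)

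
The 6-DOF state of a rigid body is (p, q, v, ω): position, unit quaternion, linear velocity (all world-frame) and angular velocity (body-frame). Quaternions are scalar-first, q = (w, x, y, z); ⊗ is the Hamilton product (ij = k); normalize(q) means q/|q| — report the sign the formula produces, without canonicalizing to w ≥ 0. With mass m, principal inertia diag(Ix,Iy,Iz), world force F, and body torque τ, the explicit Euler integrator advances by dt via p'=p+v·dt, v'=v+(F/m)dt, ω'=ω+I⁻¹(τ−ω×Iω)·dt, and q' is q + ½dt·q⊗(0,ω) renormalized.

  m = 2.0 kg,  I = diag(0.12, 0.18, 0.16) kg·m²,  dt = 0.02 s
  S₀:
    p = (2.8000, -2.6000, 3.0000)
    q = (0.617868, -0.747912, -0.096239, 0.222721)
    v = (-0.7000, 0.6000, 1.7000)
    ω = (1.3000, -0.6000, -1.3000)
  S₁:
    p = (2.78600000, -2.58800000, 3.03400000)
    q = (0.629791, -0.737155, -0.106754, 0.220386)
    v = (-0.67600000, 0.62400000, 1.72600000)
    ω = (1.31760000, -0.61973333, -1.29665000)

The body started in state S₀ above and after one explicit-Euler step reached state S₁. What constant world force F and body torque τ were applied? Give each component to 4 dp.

velocity change Δv = (0.02400000, 0.02400000, 0.02600000)
applied force F = (2.4000, 2.4000, 2.6000)
Δω = ω₁−ω₀ = (0.01760000, -0.01973333, 0.00335000)
I·α + gyro = (0.0900, -0.1100, -0.0200)

F = (2.4000, 2.4000, 2.6000)
τ = (0.0900, -0.1100, -0.0200)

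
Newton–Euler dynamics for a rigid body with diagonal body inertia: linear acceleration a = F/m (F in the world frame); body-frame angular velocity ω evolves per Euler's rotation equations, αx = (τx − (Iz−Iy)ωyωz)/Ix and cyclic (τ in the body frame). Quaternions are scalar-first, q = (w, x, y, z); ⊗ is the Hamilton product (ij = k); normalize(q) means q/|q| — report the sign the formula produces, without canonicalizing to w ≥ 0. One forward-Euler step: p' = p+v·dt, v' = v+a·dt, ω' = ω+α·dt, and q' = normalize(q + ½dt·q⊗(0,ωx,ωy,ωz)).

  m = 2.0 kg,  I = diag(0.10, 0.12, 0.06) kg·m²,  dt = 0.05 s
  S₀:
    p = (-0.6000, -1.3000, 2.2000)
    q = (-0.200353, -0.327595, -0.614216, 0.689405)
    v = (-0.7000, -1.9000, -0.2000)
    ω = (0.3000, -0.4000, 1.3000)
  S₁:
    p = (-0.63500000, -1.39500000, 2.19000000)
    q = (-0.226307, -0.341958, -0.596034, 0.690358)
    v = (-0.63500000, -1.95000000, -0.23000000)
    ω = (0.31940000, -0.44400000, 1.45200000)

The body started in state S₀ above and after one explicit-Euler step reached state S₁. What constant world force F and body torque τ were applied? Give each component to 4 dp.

Δω = ω₁−ω₀ = (0.01940000, -0.04400000, 0.15200000)
precession coupling = (0.0312, 0.0156, -0.0024)
τ = I·(Δω/dt) + ω₀×(Iω₀) = (0.0700, -0.0900, 0.1800)
v₁ − v₀ = (0.06500000, -0.05000000, -0.03000000)
F = m·Δv/dt = (2.6000, -2.0000, -1.2000)

F = (2.6000, -2.0000, -1.2000)
τ = (0.0700, -0.0900, 0.1800)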